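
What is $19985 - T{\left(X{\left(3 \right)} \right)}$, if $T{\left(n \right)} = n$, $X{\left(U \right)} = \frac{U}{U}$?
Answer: $19984$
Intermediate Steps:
$X{\left(U \right)} = 1$
$19985 - T{\left(X{\left(3 \right)} \right)} = 19985 - 1 = 19984$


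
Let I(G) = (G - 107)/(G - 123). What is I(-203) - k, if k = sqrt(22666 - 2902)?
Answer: 155/163 - 18*sqrt(61) ≈ -139.63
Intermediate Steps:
I(G) = (-107 + G)/(-123 + G)
k = 18*sqrt(61) (k = sqrt(19764) = 18*sqrt(61) ≈ 140.58)
I(-203) - k = (-107 - 203)/(-123 - 203) - 18*sqrt(61) = -310/(-326) - 18*sqrt(61) = -1/326*(-310) - 18*sqrt(61) = 155/163 - 18*sqrt(61)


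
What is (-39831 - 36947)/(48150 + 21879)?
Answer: -76778/70029 ≈ -1.0964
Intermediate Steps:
(-39831 - 36947)/(48150 + 21879) = -76778/70029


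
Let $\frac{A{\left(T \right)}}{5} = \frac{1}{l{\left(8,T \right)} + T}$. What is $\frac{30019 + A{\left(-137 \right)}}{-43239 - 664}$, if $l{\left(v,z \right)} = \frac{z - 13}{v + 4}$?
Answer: $- \frac{8975671}{13126997} \approx -0.68376$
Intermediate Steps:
$l{\left(v,z \right)} = \frac{-13 + z}{4 + v}$
$A{\left(T \right)} = \frac{5}{- \frac{13}{12} + \frac{13 T}{12}}$ ($A{\left(T \right)} = \frac{5}{\frac{-13 + T}{4 + 8} + T} = \frac{5}{\frac{-13 + T}{12} + T} = \frac{5}{\left(- \frac{13}{12} + \frac{T}{12}\right) + T} = \frac{5}{- \frac{13}{12} + \frac{13 T}{12}}$)
$\frac{30019 + A{\left(-137 \right)}}{-43239 - 664} = \frac{30019 + \frac{60}{13 \left(-1 - 137\right)}}{-43239 - 664} = \frac{30019 + \frac{60}{13 \left(-138\right)}}{-43903} = \left(30019 + \frac{60}{13} \left(- \frac{1}{138}\right)\right) \left(- \frac{1}{43903}\right) = \left(30019 - \frac{10}{299}\right) \left(- \frac{1}{43903}\right) = \frac{8975671}{299} \left(- \frac{1}{43903}\right) = - \frac{8975671}{13126997}$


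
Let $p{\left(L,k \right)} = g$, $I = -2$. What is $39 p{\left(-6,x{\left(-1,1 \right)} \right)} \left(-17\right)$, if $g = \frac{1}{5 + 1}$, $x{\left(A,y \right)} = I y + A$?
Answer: $- \frac{221}{2} \approx -110.5$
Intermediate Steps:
$x{\left(A,y \right)} = A - 2 y$ ($x{\left(A,y \right)} = - 2 y + A = A - 2 y$)
$g = \frac{1}{6} \approx 0.16667$
$p{\left(L,k \right)} = \frac{1}{6}$
$39 p{\left(-6,x{\left(-1,1 \right)} \right)} \left(-17\right) = 39 \cdot \frac{1}{6} \left(-17\right) = \frac{13}{2} \left(-17\right) = - \frac{221}{2}$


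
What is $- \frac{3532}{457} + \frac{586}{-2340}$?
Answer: $- \frac{4266341}{534690} \approx -7.9791$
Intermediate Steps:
$- \frac{3532}{457} + \frac{586}{-2340} = \left(-3532\right) \frac{1}{457} + 586 \left(- \frac{1}{2340}\right) = - \frac{3532}{457} - \frac{293}{1170} = - \frac{4266341}{534690}$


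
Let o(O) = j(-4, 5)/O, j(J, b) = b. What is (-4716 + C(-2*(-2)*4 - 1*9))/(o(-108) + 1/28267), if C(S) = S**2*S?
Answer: 13350051828/141227 ≈ 94529.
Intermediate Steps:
o(O) = 5/O
C(S) = S**3
(-4716 + C(-2*(-2)*4 - 1*9))/(o(-108) + 1/28267) = (-4716 + (-2*(-2)*4 - 1*9)**3)/(5/(-108) + 1/28267) = (-4716 + (4*4 - 9)**3)/(5*(-1/108) + 1/28267) = (-4716 + (16 - 9)**3)/(-5/108 + 1/28267) = (-4716 + 7**3)/(-141227/3052836) = (-4716 + 343)*(-3052836/141227) = -4373*(-3052836/141227) = 13350051828/141227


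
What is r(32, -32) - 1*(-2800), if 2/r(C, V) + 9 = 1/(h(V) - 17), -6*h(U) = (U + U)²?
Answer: 26449501/9447 ≈ 2799.8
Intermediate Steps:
h(U) = -2*U²/3 (h(U) = -(U + U)²/6 = -4*U²/6 = -2*U²/3)
r(C, V) = 2/(-9 + 1/(-17 - 2*V²/3)) (r(C, V) = 2/(-9 + 1/(-2*V²/3 - 17)) = 2/(-9 + 1/(-17 - 2*V²/3)))
r(32, -32) - 1*(-2800) = (51 + 2*(-32)²)/(3*(-77 - 3*(-32)²)) - 1*(-2800) = (51 + 2*1024)/(3*(-77 - 3*1024)) + 2800 = (51 + 2048)/(3*(-77 - 3072)) + 2800 = (⅓)*2099/(-3149) + 2800 = (⅓)*(-1/3149)*2099 + 2800 = -2099/9447 + 2800 = 26449501/9447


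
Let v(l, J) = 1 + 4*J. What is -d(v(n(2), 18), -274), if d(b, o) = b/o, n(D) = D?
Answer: 73/274 ≈ 0.26642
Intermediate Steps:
-d(v(n(2), 18), -274) = -(1 + 4*18)/(-274) = -(1 + 72)*(-1)/274 = -73*(-1)/274 = -1*(-73/274) = 73/274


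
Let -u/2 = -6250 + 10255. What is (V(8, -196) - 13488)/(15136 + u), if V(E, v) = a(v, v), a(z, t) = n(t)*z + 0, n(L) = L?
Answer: 12464/3563 ≈ 3.4982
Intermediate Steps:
u = -8010 (u = -2*(-6250 + 10255) = -2*4005 = -8010)
a(z, t) = t*z (a(z, t) = t*z + 0 = t*z)
V(E, v) = v² (V(E, v) = v*v = v²)
(V(8, -196) - 13488)/(15136 + u) = ((-196)² - 13488)/(15136 - 8010) = (38416 - 13488)/7126 = 24928*(1/7126) = 12464/3563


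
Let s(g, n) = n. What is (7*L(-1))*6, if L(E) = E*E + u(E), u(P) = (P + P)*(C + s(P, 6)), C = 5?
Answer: -882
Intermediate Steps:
u(P) = 22*P (u(P) = (P + P)*(5 + 6) = (2*P)*11 = 22*P)
L(E) = E**2 + 22*E (L(E) = E*E + 22*E = E**2 + 22*E)
(7*L(-1))*6 = (7*(-(22 - 1)))*6 = (7*(-1*21))*6 = (7*(-21))*6 = -147*6 = -882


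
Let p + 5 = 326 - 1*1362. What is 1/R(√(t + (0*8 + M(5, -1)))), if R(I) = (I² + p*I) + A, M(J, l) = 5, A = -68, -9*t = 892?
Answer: -13131/8263028944 + 309177*I*√7/8263028944 ≈ -1.5891e-6 + 9.8996e-5*I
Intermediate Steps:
t = -892/9 (t = -⅑*892 = -892/9 ≈ -99.111)
p = -1041 (p = -5 + (326 - 1*1362) = -5 + (326 - 1362) = -5 - 1036 = -1041)
R(I) = -68 + I² - 1041*I (R(I) = (I² - 1041*I) - 68 = -68 + I² - 1041*I)
1/R(√(t + (0*8 + M(5, -1)))) = 1/(-68 + (√(-892/9 + (0*8 + 5)))² - 1041*√(-892/9 + (0*8 + 5))) = 1/(-68 + (√(-892/9 + (0 + 5)))² - 1041*√(-892/9 + (0 + 5))) = 1/(-68 + (√(-892/9 + 5))² - 1041*√(-892/9 + 5)) = 1/(-68 + (√(-847/9))² - 3817*I*√7) = 1/(-68 + (11*I*√7/3)² - 3817*I*√7) = 1/(-68 - 847/9 - 3817*I*√7) = 1/(-1459/9 - 3817*I*√7)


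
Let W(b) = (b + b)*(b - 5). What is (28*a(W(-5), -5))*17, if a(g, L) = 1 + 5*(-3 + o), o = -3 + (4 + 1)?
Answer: -1904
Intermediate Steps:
W(b) = 2*b*(-5 + b) (W(b) = (2*b)*(-5 + b) = 2*b*(-5 + b))
o = 2 (o = -3 + 5 = 2)
a(g, L) = -4 (a(g, L) = 1 + 5*(-3 + 2) = 1 + 5*(-1) = 1 - 5 = -4)
(28*a(W(-5), -5))*17 = (28*(-4))*17 = -112*17 = -1904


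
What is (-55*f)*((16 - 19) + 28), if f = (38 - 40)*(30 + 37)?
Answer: 184250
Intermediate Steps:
f = -134 (f = -2*67 = -134)
(-55*f)*((16 - 19) + 28) = (-55*(-134))*((16 - 19) + 28) = 7370*(-3 + 28) = 7370*25 = 184250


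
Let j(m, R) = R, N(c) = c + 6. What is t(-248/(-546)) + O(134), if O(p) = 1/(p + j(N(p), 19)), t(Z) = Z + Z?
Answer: 12739/13923 ≈ 0.91496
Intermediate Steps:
N(c) = 6 + c
t(Z) = 2*Z
O(p) = 1/(19 + p) (O(p) = 1/(p + 19) = 1/(19 + p))
t(-248/(-546)) + O(134) = 2*(-248/(-546)) + 1/(19 + 134) = 2*(-248*(-1/546)) + 1/153 = 2*(124/273) + 1/153 = 248/273 + 1/153 = 12739/13923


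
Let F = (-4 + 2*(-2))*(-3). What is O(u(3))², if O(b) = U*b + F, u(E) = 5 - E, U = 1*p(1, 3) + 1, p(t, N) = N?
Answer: 1024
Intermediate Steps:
F = 24 (F = (-4 - 4)*(-3) = -8*(-3) = 24)
U = 4 (U = 1*3 + 1 = 3 + 1 = 4)
O(b) = 24 + 4*b (O(b) = 4*b + 24 = 24 + 4*b)
O(u(3))² = (24 + 4*(5 - 1*3))² = (24 + 4*(5 - 3))² = (24 + 4*2)² = (24 + 8)² = 32² = 1024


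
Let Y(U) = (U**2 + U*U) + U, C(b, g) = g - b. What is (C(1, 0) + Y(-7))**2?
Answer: 8100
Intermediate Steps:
Y(U) = U + 2*U**2 (Y(U) = (U**2 + U**2) + U = 2*U**2 + U = U + 2*U**2)
(C(1, 0) + Y(-7))**2 = ((0 - 1*1) - 7*(1 + 2*(-7)))**2 = ((0 - 1) - 7*(1 - 14))**2 = (-1 - 7*(-13))**2 = (-1 + 91)**2 = 90**2 = 8100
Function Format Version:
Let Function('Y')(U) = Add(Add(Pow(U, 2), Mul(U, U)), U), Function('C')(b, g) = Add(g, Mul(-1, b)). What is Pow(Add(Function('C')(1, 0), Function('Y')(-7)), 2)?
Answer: 8100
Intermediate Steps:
Function('Y')(U) = Add(U, Mul(2, Pow(U, 2))) (Function('Y')(U) = Add(Add(Pow(U, 2), Pow(U, 2)), U) = Add(Mul(2, Pow(U, 2)), U) = Add(U, Mul(2, Pow(U, 2))))
Pow(Add(Function('C')(1, 0), Function('Y')(-7)), 2) = Pow(Add(Add(0, Mul(-1, 1)), Mul(-7, Add(1, Mul(2, -7)))), 2) = Pow(Add(Add(0, -1), Mul(-7, Add(1, -14))), 2) = Pow(Add(-1, Mul(-7, -13)), 2) = Pow(Add(-1, 91), 2) = Pow(90, 2) = 8100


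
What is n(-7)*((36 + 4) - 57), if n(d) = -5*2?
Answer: 170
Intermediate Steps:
n(d) = -10
n(-7)*((36 + 4) - 57) = -10*((36 + 4) - 57) = -10*(40 - 57) = -10*(-17) = 170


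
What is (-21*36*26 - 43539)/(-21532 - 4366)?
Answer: 63195/25898 ≈ 2.4402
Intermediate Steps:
(-21*36*26 - 43539)/(-21532 - 4366) = (-756*26 - 43539)/(-25898) = (-19656 - 43539)*(-1/25898) = -63195*(-1/25898) = 63195/25898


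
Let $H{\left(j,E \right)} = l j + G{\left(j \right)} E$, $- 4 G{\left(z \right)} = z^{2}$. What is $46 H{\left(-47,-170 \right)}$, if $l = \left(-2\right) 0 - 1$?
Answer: $4320757$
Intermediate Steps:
$G{\left(z \right)} = - \frac{z^{2}}{4}$
$l = -1$ ($l = 0 - 1 = -1$)
$H{\left(j,E \right)} = - j - \frac{E j^{2}}{4}$ ($H{\left(j,E \right)} = - j + - \frac{j^{2}}{4} E = - j - \frac{E j^{2}}{4}$)
$46 H{\left(-47,-170 \right)} = 46 \cdot \frac{1}{4} \left(-47\right) \left(-4 - \left(-170\right) \left(-47\right)\right) = 46 \cdot \frac{1}{4} \left(-47\right) \left(-4 - 7990\right) = 46 \cdot \frac{1}{4} \left(-47\right) \left(-7994\right) = 46 \cdot \frac{187859}{2} = 4320757$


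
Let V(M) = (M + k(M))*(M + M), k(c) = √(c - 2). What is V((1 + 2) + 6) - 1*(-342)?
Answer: 504 + 18*√7 ≈ 551.62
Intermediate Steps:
k(c) = √(-2 + c)
V(M) = 2*M*(M + √(-2 + M)) (V(M) = (M + √(-2 + M))*(M + M) = (M + √(-2 + M))*(2*M) = 2*M*(M + √(-2 + M)))
V((1 + 2) + 6) - 1*(-342) = 2*((1 + 2) + 6)*(((1 + 2) + 6) + √(-2 + ((1 + 2) + 6))) - 1*(-342) = 2*(3 + 6)*((3 + 6) + √(-2 + (3 + 6))) + 342 = 2*9*(9 + √(-2 + 9)) + 342 = 2*9*(9 + √7) + 342 = (162 + 18*√7) + 342 = 504 + 18*√7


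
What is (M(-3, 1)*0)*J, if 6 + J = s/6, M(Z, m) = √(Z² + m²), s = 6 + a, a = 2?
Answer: 0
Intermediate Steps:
s = 8 (s = 6 + 2 = 8)
J = -14/3 (J = -6 + 8/6 = -6 + 8*(⅙) = -6 + 4/3 = -14/3 ≈ -4.6667)
(M(-3, 1)*0)*J = (√((-3)² + 1²)*0)*(-14/3) = (√(9 + 1)*0)*(-14/3) = (√10*0)*(-14/3) = 0*(-14/3) = 0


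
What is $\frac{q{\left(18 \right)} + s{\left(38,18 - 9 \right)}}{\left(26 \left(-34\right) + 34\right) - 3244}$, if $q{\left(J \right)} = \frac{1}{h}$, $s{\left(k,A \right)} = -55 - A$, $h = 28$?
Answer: $\frac{1791}{114632} \approx 0.015624$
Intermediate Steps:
$q{\left(J \right)} = \frac{1}{28}$
$\frac{q{\left(18 \right)} + s{\left(38,18 - 9 \right)}}{\left(26 \left(-34\right) + 34\right) - 3244} = \frac{\frac{1}{28} - 64}{\left(26 \left(-34\right) + 34\right) - 3244} = \frac{\frac{1}{28} - 64}{\left(-884 + 34\right) - 3244} = \frac{\frac{1}{28} - 64}{-850 - 3244} = \frac{\frac{1}{28} - 64}{-4094} = \left(- \frac{1791}{28}\right) \left(- \frac{1}{4094}\right) = \frac{1791}{114632}$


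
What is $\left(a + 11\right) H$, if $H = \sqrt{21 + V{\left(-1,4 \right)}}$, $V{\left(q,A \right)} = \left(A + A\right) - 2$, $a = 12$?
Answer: $69 \sqrt{3} \approx 119.51$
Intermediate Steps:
$V{\left(q,A \right)} = -2 + 2 A$ ($V{\left(q,A \right)} = 2 A - 2 = -2 + 2 A$)
$H = 3 \sqrt{3}$ ($H = \sqrt{21 + \left(-2 + 2 \cdot 4\right)} = \sqrt{21 + \left(-2 + 8\right)} = \sqrt{21 + 6} = \sqrt{27} = 3 \sqrt{3} \approx 5.1962$)
$\left(a + 11\right) H = \left(12 + 11\right) 3 \sqrt{3} = 23 \cdot 3 \sqrt{3} = 69 \sqrt{3}$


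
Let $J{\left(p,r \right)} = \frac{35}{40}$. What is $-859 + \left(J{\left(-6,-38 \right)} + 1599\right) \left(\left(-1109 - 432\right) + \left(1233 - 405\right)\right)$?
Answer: $- \frac{9132559}{8} \approx -1.1416 \cdot 10^{6}$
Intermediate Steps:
$J{\left(p,r \right)} = \frac{7}{8}$ ($J{\left(p,r \right)} = 35 \cdot \frac{1}{40} = \frac{7}{8}$)
$-859 + \left(J{\left(-6,-38 \right)} + 1599\right) \left(\left(-1109 - 432\right) + \left(1233 - 405\right)\right) = -859 + \left(\frac{7}{8} + 1599\right) \left(\left(-1109 - 432\right) + \left(1233 - 405\right)\right) = -859 + \frac{12799 \left(-1541 + \left(1233 - 405\right)\right)}{8} = -859 + \frac{12799 \left(-1541 + 828\right)}{8} = -859 + \frac{12799}{8} \left(-713\right) = -859 - \frac{9125687}{8} = - \frac{9132559}{8}$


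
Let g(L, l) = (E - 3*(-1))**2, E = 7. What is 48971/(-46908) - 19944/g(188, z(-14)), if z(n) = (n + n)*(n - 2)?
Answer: -235107563/1172700 ≈ -200.48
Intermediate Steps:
z(n) = 2*n*(-2 + n) (z(n) = (2*n)*(-2 + n) = 2*n*(-2 + n))
g(L, l) = 100 (g(L, l) = (7 - 3*(-1))**2 = (7 + 3)**2 = 10**2 = 100)
48971/(-46908) - 19944/g(188, z(-14)) = 48971/(-46908) - 19944/100 = 48971*(-1/46908) - 19944*1/100 = -48971/46908 - 4986/25 = -235107563/1172700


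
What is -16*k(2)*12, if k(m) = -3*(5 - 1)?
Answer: 2304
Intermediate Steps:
k(m) = -12 (k(m) = -3*4 = -12)
-16*k(2)*12 = -16*(-12)*12 = 192*12 = 2304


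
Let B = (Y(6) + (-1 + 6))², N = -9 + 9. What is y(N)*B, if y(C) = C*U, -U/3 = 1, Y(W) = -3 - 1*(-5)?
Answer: 0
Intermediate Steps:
Y(W) = 2 (Y(W) = -3 + 5 = 2)
U = -3 (U = -3*1 = -3)
N = 0
B = 49 (B = (2 + (-1 + 6))² = (2 + 5)² = 7² = 49)
y(C) = -3*C (y(C) = C*(-3) = -3*C)
y(N)*B = -3*0*49 = 0*49 = 0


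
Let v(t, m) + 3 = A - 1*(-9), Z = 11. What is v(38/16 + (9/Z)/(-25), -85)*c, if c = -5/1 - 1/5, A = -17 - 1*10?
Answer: 546/5 ≈ 109.20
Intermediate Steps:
A = -27 (A = -17 - 10 = -27)
v(t, m) = -21 (v(t, m) = -3 + (-27 - 1*(-9)) = -3 + (-27 + 9) = -3 - 18 = -21)
c = -26/5 (c = -5*1 - 1*⅕ = -5 - ⅕ = -26/5 ≈ -5.2000)
v(38/16 + (9/Z)/(-25), -85)*c = -21*(-26/5) = 546/5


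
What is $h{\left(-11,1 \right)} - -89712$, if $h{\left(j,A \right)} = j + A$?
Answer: $89702$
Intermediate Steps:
$h{\left(j,A \right)} = A + j$
$h{\left(-11,1 \right)} - -89712 = \left(1 - 11\right) - -89712 = -10 + 89712 = 89702$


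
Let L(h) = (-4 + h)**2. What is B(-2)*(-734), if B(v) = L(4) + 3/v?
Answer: 1101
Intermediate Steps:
B(v) = 3/v (B(v) = (-4 + 4)**2 + 3/v = 0**2 + 3/v = 0 + 3/v = 3/v)
B(-2)*(-734) = (3/(-2))*(-734) = (3*(-1/2))*(-734) = -3/2*(-734) = 1101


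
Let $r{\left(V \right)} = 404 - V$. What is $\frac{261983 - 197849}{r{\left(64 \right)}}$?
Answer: $\frac{32067}{170} \approx 188.63$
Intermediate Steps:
$\frac{261983 - 197849}{r{\left(64 \right)}} = \frac{261983 - 197849}{404 - 64} = \frac{64134}{340} = 64134 \cdot \frac{1}{340} = \frac{32067}{170}$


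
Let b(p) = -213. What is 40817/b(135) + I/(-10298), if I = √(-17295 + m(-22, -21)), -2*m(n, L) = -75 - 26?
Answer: -40817/213 - I*√68978/20596 ≈ -191.63 - 0.012752*I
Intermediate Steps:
m(n, L) = 101/2 (m(n, L) = -(-75 - 26)/2 = -½*(-101) = 101/2)
I = I*√68978/2 (I = √(-17295 + 101/2) = √(-34489/2) = I*√68978/2 ≈ 131.32*I)
40817/b(135) + I/(-10298) = 40817/(-213) + (I*√68978/2)/(-10298) = 40817*(-1/213) + (I*√68978/2)*(-1/10298) = -40817/213 - I*√68978/20596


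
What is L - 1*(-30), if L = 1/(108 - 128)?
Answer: 599/20 ≈ 29.950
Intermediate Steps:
L = -1/20 (L = 1/(-20) = -1/20 ≈ -0.050000)
L - 1*(-30) = -1/20 - 1*(-30) = -1/20 + 30 = 599/20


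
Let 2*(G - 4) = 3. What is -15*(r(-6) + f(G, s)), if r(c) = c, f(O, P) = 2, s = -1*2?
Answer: 60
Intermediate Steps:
s = -2
G = 11/2 (G = 4 + (1/2)*3 = 4 + 3/2 = 11/2 ≈ 5.5000)
-15*(r(-6) + f(G, s)) = -15*(-6 + 2) = -15*(-4) = 60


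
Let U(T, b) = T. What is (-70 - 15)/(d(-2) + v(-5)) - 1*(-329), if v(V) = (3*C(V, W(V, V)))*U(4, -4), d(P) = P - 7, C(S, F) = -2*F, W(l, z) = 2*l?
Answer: 75914/231 ≈ 328.63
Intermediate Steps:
d(P) = -7 + P
v(V) = -48*V (v(V) = (3*(-4*V))*4 = -12*V*4 = -48*V)
(-70 - 15)/(d(-2) + v(-5)) - 1*(-329) = (-70 - 15)/((-7 - 2) - 48*(-5)) - 1*(-329) = -85/(-9 + 240) + 329 = -85/231 + 329 = 75914/231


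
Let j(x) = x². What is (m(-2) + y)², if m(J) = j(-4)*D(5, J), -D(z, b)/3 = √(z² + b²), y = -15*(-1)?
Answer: 67041 - 1440*√29 ≈ 59286.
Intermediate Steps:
y = 15
D(z, b) = -3*√(b² + z²) (D(z, b) = -3*√(z² + b²) = -3*√(b² + z²))
m(J) = -48*√(25 + J²) (m(J) = (-4)²*(-3*√(J² + 5²)) = 16*(-3*√(J² + 25)) = 16*(-3*√(25 + J²)) = -48*√(25 + J²))
(m(-2) + y)² = (-48*√(25 + (-2)²) + 15)² = (-48*√(25 + 4) + 15)² = (-48*√29 + 15)² = (15 - 48*√29)²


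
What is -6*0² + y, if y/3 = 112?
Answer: 336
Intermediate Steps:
y = 336 (y = 3*112 = 336)
-6*0² + y = -6*0² + 336 = -6*0 + 336 = 0 + 336 = 336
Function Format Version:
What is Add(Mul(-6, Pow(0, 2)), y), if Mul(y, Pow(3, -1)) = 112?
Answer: 336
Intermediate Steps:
y = 336 (y = Mul(3, 112) = 336)
Add(Mul(-6, Pow(0, 2)), y) = Add(Mul(-6, Pow(0, 2)), 336) = Add(Mul(-6, 0), 336) = Add(0, 336) = 336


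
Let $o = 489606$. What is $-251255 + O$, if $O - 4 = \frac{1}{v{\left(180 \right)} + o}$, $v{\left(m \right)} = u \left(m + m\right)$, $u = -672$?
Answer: $- \frac{62231355185}{247686} \approx -2.5125 \cdot 10^{5}$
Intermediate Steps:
$v{\left(m \right)} = - 1344 m$ ($v{\left(m \right)} = - 672 \left(m + m\right) = - 672 \cdot 2 m = - 1344 m$)
$O = \frac{990745}{247686}$ ($O = 4 + \frac{1}{\left(-1344\right) 180 + 489606} = 4 + \frac{1}{-241920 + 489606} = 4 + \frac{1}{247686} = \frac{990745}{247686} \approx 4.0$)
$-251255 + O = -251255 + \frac{990745}{247686} = - \frac{62231355185}{247686}$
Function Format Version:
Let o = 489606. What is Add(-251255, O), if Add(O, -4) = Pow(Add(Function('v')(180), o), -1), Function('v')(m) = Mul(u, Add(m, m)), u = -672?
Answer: Rational(-62231355185, 247686) ≈ -2.5125e+5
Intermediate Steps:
Function('v')(m) = Mul(-1344, m) (Function('v')(m) = Mul(-672, Add(m, m)) = Mul(-672, Mul(2, m)) = Mul(-1344, m))
O = Rational(990745, 247686) (O = Add(4, Pow(Add(Mul(-1344, 180), 489606), -1)) = Add(4, Pow(Add(-241920, 489606), -1)) = Add(4, Pow(247686, -1)) = Add(4, Rational(1, 247686)) = Rational(990745, 247686) ≈ 4.0000)
Add(-251255, O) = Add(-251255, Rational(990745, 247686)) = Rational(-62231355185, 247686)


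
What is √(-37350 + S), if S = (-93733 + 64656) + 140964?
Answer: √74537 ≈ 273.01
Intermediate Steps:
S = 111887 (S = -29077 + 140964 = 111887)
√(-37350 + S) = √(-37350 + 111887) = √74537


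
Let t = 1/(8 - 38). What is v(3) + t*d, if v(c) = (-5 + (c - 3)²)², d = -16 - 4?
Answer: 77/3 ≈ 25.667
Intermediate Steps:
d = -20
t = -1/30 (t = 1/(-30) = -1/30 ≈ -0.033333)
v(c) = (-5 + (-3 + c)²)²
v(3) + t*d = (-5 + (-3 + 3)²)² - 1/30*(-20) = (-5 + 0²)² + ⅔ = (-5 + 0)² + ⅔ = (-5)² + ⅔ = 25 + ⅔ = 77/3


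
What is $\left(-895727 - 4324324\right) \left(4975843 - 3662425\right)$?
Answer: $-6856108944318$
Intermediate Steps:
$\left(-895727 - 4324324\right) \left(4975843 - 3662425\right) = \left(-5220051\right) 1313418 = -6856108944318$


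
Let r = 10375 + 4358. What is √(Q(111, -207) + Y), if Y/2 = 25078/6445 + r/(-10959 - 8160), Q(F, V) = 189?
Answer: √329385616810793555/41073985 ≈ 13.973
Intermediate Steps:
r = 14733
Y = 256341398/41073985 (Y = 2*(25078/6445 + 14733/(-10959 - 8160)) = 2*(25078*(1/6445) + 14733/(-19119)) = 2*(25078/6445 + 14733*(-1/19119)) = 2*(25078/6445 - 4911/6373) = 2*(128170699/41073985) = 256341398/41073985 ≈ 6.2410)
√(Q(111, -207) + Y) = √(189 + 256341398/41073985) = √(8019324563/41073985) = √329385616810793555/41073985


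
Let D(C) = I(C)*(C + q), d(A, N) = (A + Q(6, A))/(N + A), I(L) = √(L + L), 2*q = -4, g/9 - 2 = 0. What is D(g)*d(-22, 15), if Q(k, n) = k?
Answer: 1536/7 ≈ 219.43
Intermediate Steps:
g = 18 (g = 18 + 9*0 = 18 + 0 = 18)
q = -2 (q = (½)*(-4) = -2)
I(L) = √2*√L (I(L) = √(2*L) = √2*√L)
d(A, N) = (6 + A)/(A + N) (d(A, N) = (A + 6)/(N + A) = (6 + A)/(A + N))
D(C) = √2*√C*(-2 + C) (D(C) = (√2*√C)*(C - 2) = (√2*√C)*(-2 + C) = √2*√C*(-2 + C))
D(g)*d(-22, 15) = (√2*√18*(-2 + 18))*((6 - 22)/(-22 + 15)) = (√2*(3*√2)*16)*(-16/(-7)) = 96*(-⅐*(-16)) = 96*(16/7) = 1536/7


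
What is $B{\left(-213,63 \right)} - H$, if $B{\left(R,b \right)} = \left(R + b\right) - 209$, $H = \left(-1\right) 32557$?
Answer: $32198$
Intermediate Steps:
$H = -32557$
$B{\left(R,b \right)} = -209 + R + b$
$B{\left(-213,63 \right)} - H = \left(-209 - 213 + 63\right) - -32557 = -359 + 32557 = 32198$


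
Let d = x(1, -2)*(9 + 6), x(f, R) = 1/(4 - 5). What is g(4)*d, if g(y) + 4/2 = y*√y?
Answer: -90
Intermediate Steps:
x(f, R) = -1 (x(f, R) = 1/(-1) = -1)
g(y) = -2 + y^(3/2) (g(y) = -2 + y*√y = -2 + y^(3/2))
d = -15 (d = -(9 + 6) = -1*15 = -15)
g(4)*d = (-2 + 4^(3/2))*(-15) = (-2 + 8)*(-15) = 6*(-15) = -90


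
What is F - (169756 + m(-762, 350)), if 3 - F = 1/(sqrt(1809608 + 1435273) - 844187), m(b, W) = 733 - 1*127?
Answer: -121406076626261405/712648446088 + sqrt(3244881)/712648446088 ≈ -1.7036e+5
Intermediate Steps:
m(b, W) = 606 (m(b, W) = 733 - 127 = 606)
F = 3 - 1/(-844187 + sqrt(3244881)) (F = 3 - 1/(sqrt(1809608 + 1435273) - 844187) = 3 - 1/(sqrt(3244881) - 844187) = 3 - 1/(-844187 + sqrt(3244881)) ≈ 3.0000)
F - (169756 + m(-762, 350)) = (2137946182451/712648446088 + sqrt(3244881)/712648446088) - (169756 + 606) = (2137946182451/712648446088 + sqrt(3244881)/712648446088) - 1*170362 = (2137946182451/712648446088 + sqrt(3244881)/712648446088) - 170362 = -121406076626261405/712648446088 + sqrt(3244881)/712648446088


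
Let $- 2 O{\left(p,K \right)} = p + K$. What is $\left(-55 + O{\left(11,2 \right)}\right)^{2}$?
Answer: $\frac{15129}{4} \approx 3782.3$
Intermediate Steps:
$O{\left(p,K \right)} = - \frac{K}{2} - \frac{p}{2}$ ($O{\left(p,K \right)} = - \frac{p + K}{2} = - \frac{K + p}{2} = - \frac{K}{2} - \frac{p}{2}$)
$\left(-55 + O{\left(11,2 \right)}\right)^{2} = \left(-55 - \frac{13}{2}\right)^{2} = \left(- \frac{123}{2}\right)^{2} = \frac{15129}{4}$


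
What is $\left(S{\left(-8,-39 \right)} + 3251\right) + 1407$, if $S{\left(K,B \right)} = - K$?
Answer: $4666$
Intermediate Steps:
$\left(S{\left(-8,-39 \right)} + 3251\right) + 1407 = \left(\left(-1\right) \left(-8\right) + 3251\right) + 1407 = \left(8 + 3251\right) + 1407 = 3259 + 1407 = 4666$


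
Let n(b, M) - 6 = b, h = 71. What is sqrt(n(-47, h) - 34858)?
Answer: I*sqrt(34899) ≈ 186.81*I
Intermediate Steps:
n(b, M) = 6 + b
sqrt(n(-47, h) - 34858) = sqrt((6 - 47) - 34858) = sqrt(-41 - 34858) = sqrt(-34899) = I*sqrt(34899)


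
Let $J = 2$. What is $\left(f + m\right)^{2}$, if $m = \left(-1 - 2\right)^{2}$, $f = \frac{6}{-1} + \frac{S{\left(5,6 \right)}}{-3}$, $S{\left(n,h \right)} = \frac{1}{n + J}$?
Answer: $\frac{3844}{441} \approx 8.7166$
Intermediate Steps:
$S{\left(n,h \right)} = \frac{1}{2 + n}$ ($S{\left(n,h \right)} = \frac{1}{n + 2} = \frac{1}{2 + n}$)
$f = - \frac{127}{21}$ ($f = \frac{6}{-1} + \frac{1}{\left(2 + 5\right) \left(-3\right)} = 6 \left(-1\right) + \frac{1}{7} \left(- \frac{1}{3}\right) = -6 + \frac{1}{7} \left(- \frac{1}{3}\right) = -6 - \frac{1}{21} = - \frac{127}{21} \approx -6.0476$)
$m = 9$ ($m = \left(-3\right)^{2} = 9$)
$\left(f + m\right)^{2} = \left(- \frac{127}{21} + 9\right)^{2} = \left(\frac{62}{21}\right)^{2} = \frac{3844}{441}$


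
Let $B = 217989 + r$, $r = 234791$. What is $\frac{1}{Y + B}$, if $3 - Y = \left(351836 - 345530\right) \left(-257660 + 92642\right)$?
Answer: $\frac{1}{1041056291} \approx 9.6056 \cdot 10^{-10}$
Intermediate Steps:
$B = 452780$ ($B = 217989 + 234791 = 452780$)
$Y = 1040603511$ ($Y = 3 - \left(351836 - 345530\right) \left(-257660 + 92642\right) = 3 - 6306 \left(-165018\right) = 3 - -1040603508 = 3 + 1040603508 = 1040603511$)
$\frac{1}{Y + B} = \frac{1}{1040603511 + 452780} = \frac{1}{1041056291}$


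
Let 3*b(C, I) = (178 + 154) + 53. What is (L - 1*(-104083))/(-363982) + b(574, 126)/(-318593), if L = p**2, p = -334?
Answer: -18749396441/31626031998 ≈ -0.59285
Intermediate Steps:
b(C, I) = 385/3 (b(C, I) = ((178 + 154) + 53)/3 = (332 + 53)/3 = (1/3)*385 = 385/3)
L = 111556 (L = (-334)**2 = 111556)
(L - 1*(-104083))/(-363982) + b(574, 126)/(-318593) = (111556 - 1*(-104083))/(-363982) + (385/3)/(-318593) = (111556 + 104083)*(-1/363982) + (385/3)*(-1/318593) = 215639*(-1/363982) - 35/86889 = -215639/363982 - 35/86889 = -18749396441/31626031998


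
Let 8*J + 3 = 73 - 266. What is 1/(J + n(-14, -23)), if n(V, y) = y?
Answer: -2/95 ≈ -0.021053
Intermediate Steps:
J = -49/2 (J = -3/8 + (73 - 266)/8 = -3/8 + (1/8)*(-193) = -3/8 - 193/8 = -49/2 ≈ -24.500)
1/(J + n(-14, -23)) = 1/(-49/2 - 23) = 1/(-95/2) = -2/95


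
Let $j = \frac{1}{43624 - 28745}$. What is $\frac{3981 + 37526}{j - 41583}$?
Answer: $- \frac{617582653}{618713456} \approx -0.99817$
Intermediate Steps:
$j = \frac{1}{14879} \approx 6.7209 \cdot 10^{-5}$
$\frac{3981 + 37526}{j - 41583} = \frac{3981 + 37526}{\frac{1}{14879} - 41583} = \frac{41507}{- \frac{618713456}{14879}} = 41507 \left(- \frac{14879}{618713456}\right) = - \frac{617582653}{618713456}$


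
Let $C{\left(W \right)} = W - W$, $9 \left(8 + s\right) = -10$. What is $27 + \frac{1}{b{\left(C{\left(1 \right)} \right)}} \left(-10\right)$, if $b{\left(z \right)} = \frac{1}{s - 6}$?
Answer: $\frac{1603}{9} \approx 178.11$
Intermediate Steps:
$s = - \frac{82}{9}$ ($s = -8 + \frac{1}{9} \left(-10\right) = -8 - \frac{10}{9} = - \frac{82}{9} \approx -9.1111$)
$C{\left(W \right)} = 0$
$b{\left(z \right)} = - \frac{9}{136}$ ($b{\left(z \right)} = \frac{1}{- \frac{82}{9} - 6} = \frac{1}{- \frac{136}{9}} = - \frac{9}{136}$)
$27 + \frac{1}{b{\left(C{\left(1 \right)} \right)}} \left(-10\right) = 27 + \frac{1}{- \frac{9}{136}} \left(-10\right) = 27 - - \frac{1360}{9} = 27 + \frac{1360}{9} = \frac{1603}{9}$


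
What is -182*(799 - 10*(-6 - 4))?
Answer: -163618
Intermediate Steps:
-182*(799 - 10*(-6 - 4)) = -182*(799 - 10*(-10)) = -182*(799 + 100) = -182*899 = -163618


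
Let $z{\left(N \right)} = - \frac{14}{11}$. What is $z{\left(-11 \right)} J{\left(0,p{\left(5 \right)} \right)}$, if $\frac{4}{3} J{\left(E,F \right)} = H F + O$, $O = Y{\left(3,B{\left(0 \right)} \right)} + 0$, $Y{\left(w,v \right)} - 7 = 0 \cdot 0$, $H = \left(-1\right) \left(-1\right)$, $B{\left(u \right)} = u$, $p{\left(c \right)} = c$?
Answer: $- \frac{126}{11} \approx -11.455$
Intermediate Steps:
$z{\left(N \right)} = - \frac{14}{11}$ ($z{\left(N \right)} = \left(-14\right) \frac{1}{11} = - \frac{14}{11}$)
$H = 1$
$Y{\left(w,v \right)} = 7$ ($Y{\left(w,v \right)} = 7 + 0 \cdot 0 = 7 + 0 = 7$)
$O = 7$ ($O = 7 + 0 = 7$)
$J{\left(E,F \right)} = \frac{21}{4} + \frac{3 F}{4}$ ($J{\left(E,F \right)} = \frac{3 \left(1 F + 7\right)}{4} = \frac{3 \left(F + 7\right)}{4} = \frac{3 \left(7 + F\right)}{4} = \frac{21}{4} + \frac{3 F}{4}$)
$z{\left(-11 \right)} J{\left(0,p{\left(5 \right)} \right)} = - \frac{14 \left(\frac{21}{4} + \frac{3}{4} \cdot 5\right)}{11} = - \frac{14 \left(\frac{21}{4} + \frac{15}{4}\right)}{11} = \left(- \frac{14}{11}\right) 9 = - \frac{126}{11}$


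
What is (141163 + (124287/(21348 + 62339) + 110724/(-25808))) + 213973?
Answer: 191753644379141/539948524 ≈ 3.5513e+5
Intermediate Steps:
(141163 + (124287/(21348 + 62339) + 110724/(-25808))) + 213973 = (141163 + (124287/83687 + 110724*(-1/25808))) + 213973 = (141163 + (124287*(1/83687) - 27681/6452)) + 213973 = (141163 + (124287/83687 - 27681/6452)) + 213973 = (141163 - 1514640123/539948524) + 213973 = 76219238853289/539948524 + 213973 = 191753644379141/539948524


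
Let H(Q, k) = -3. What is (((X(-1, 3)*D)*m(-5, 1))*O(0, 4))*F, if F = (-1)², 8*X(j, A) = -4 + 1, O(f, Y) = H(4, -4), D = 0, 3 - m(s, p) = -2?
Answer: 0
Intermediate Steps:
m(s, p) = 5 (m(s, p) = 3 - 1*(-2) = 3 + 2 = 5)
O(f, Y) = -3
X(j, A) = -3/8 (X(j, A) = (-4 + 1)/8 = (⅛)*(-3) = -3/8)
F = 1
(((X(-1, 3)*D)*m(-5, 1))*O(0, 4))*F = ((-3/8*0*5)*(-3))*1 = ((0*5)*(-3))*1 = (0*(-3))*1 = 0*1 = 0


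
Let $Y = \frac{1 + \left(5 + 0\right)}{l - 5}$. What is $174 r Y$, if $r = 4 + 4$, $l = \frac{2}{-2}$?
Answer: $-1392$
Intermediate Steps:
$l = -1$ ($l = 2 \left(- \frac{1}{2}\right) = -1$)
$Y = -1$ ($Y = \frac{1 + \left(5 + 0\right)}{-1 - 5} = \frac{1 + 5}{-6} = 6 \left(- \frac{1}{6}\right) = -1$)
$r = 8$
$174 r Y = 174 \cdot 8 \left(-1\right) = 174 \left(-8\right) = -1392$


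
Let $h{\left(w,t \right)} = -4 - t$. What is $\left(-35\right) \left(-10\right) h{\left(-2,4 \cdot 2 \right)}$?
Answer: $-4200$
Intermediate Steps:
$\left(-35\right) \left(-10\right) h{\left(-2,4 \cdot 2 \right)} = \left(-35\right) \left(-10\right) \left(-4 - 4 \cdot 2\right) = 350 \left(-4 - 8\right) = 350 \left(-12\right) = -4200$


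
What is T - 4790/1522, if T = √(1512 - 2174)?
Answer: -2395/761 + I*√662 ≈ -3.1472 + 25.729*I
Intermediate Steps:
T = I*√662 (T = √(-662) = I*√662 ≈ 25.729*I)
T - 4790/1522 = I*√662 - 4790/1522 = I*√662 - 4790*1/1522 = I*√662 - 2395/761 = -2395/761 + I*√662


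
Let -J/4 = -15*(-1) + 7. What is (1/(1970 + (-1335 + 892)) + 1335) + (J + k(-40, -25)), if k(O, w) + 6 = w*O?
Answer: 3422008/1527 ≈ 2241.0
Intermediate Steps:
k(O, w) = -6 + O*w (k(O, w) = -6 + w*O = -6 + O*w)
J = -88 (J = -4*(-15*(-1) + 7) = -4*(15 + 7) = -4*22 = -88)
(1/(1970 + (-1335 + 892)) + 1335) + (J + k(-40, -25)) = (1/(1970 + (-1335 + 892)) + 1335) + (-88 + (-6 - 40*(-25))) = (1/(1970 - 443) + 1335) + (-88 + (-6 + 1000)) = (1/1527 + 1335) + (-88 + 994) = (1/1527 + 1335) + 906 = 2038546/1527 + 906 = 3422008/1527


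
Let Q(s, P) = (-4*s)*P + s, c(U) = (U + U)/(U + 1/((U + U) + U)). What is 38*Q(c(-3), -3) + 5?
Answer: 6704/7 ≈ 957.71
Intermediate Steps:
c(U) = 2*U/(U + 1/(3*U)) (c(U) = (2*U)/(U + 1/(2*U + U)) = (2*U)/(U + 1/(3*U)) = 2*U/(U + 1/(3*U)))
Q(s, P) = s - 4*P*s (Q(s, P) = -4*P*s + s = s - 4*P*s)
38*Q(c(-3), -3) + 5 = 38*((6*(-3)**2/(1 + 3*(-3)**2))*(1 - 4*(-3))) + 5 = 38*((6*9/(1 + 3*9))*(1 + 12)) + 5 = 38*((6*9/(1 + 27))*13) + 5 = 38*((6*9/28)*13) + 5 = 38*((6*9*(1/28))*13) + 5 = 38*((27/14)*13) + 5 = 38*(351/14) + 5 = 6669/7 + 5 = 6704/7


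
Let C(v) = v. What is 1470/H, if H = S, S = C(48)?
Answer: 245/8 ≈ 30.625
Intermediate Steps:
S = 48
H = 48
1470/H = 1470/48 = 1470*(1/48) = 245/8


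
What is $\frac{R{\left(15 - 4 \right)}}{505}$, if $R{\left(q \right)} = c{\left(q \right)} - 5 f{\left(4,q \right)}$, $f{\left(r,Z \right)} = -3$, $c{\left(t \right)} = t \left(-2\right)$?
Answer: $- \frac{7}{505} \approx -0.013861$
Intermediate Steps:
$c{\left(t \right)} = - 2 t$
$R{\left(q \right)} = 15 - 2 q$ ($R{\left(q \right)} = - 2 q - -15 = - 2 q + 15 = 15 - 2 q$)
$\frac{R{\left(15 - 4 \right)}}{505} = \frac{15 - 2 \left(15 - 4\right)}{505} = \left(15 - 2 \left(15 - 4\right)\right) \frac{1}{505} = \left(15 - 22\right) \frac{1}{505} = \left(-7\right) \frac{1}{505} = - \frac{7}{505}$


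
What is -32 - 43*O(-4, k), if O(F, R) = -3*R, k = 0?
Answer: -32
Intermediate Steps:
-32 - 43*O(-4, k) = -32 - (-129)*0 = -32 - 43*0 = -32 + 0 = -32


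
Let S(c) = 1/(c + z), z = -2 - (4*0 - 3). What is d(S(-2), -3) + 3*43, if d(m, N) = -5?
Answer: 124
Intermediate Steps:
z = 1 (z = -2 - (0 - 3) = -2 - 1*(-3) = -2 + 3 = 1)
S(c) = 1/(1 + c) (S(c) = 1/(c + 1) = 1/(1 + c))
d(S(-2), -3) + 3*43 = -5 + 3*43 = -5 + 129 = 124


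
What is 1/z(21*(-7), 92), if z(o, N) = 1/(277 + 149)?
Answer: 426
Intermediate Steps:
z(o, N) = 1/426
1/z(21*(-7), 92) = 1/(1/426) = 426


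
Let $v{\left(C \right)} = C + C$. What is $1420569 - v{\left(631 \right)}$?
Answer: $1419307$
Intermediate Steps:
$v{\left(C \right)} = 2 C$
$1420569 - v{\left(631 \right)} = 1420569 - 2 \cdot 631 = 1420569 - 1262 = 1419307$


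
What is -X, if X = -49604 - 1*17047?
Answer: 66651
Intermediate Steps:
X = -66651 (X = -49604 - 17047 = -66651)
-X = -1*(-66651) = 66651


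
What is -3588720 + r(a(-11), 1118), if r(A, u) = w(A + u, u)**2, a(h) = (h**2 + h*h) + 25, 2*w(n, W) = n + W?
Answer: -8089871/4 ≈ -2.0225e+6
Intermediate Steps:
w(n, W) = W/2 + n/2 (w(n, W) = (n + W)/2 = (W + n)/2 = W/2 + n/2)
a(h) = 25 + 2*h**2 (a(h) = (h**2 + h**2) + 25 = 2*h**2 + 25 = 25 + 2*h**2)
r(A, u) = (u + A/2)**2 (r(A, u) = (u/2 + (A + u)/2)**2 = (u/2 + (A/2 + u/2))**2 = (u + A/2)**2)
-3588720 + r(a(-11), 1118) = -3588720 + ((25 + 2*(-11)**2) + 2*1118)**2/4 = -3588720 + ((25 + 2*121) + 2236)**2/4 = -3588720 + ((25 + 242) + 2236)**2/4 = -3588720 + (267 + 2236)**2/4 = -3588720 + (1/4)*2503**2 = -3588720 + (1/4)*6265009 = -3588720 + 6265009/4 = -8089871/4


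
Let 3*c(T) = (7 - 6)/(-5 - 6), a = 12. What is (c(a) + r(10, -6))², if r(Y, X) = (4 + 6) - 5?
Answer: 26896/1089 ≈ 24.698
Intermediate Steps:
c(T) = -1/33 (c(T) = ((7 - 6)/(-5 - 6))/3 = (1/(-11))/3 = (1*(-1/11))/3 = (⅓)*(-1/11) = -1/33)
r(Y, X) = 5 (r(Y, X) = 10 - 5 = 5)
(c(a) + r(10, -6))² = (-1/33 + 5)² = (164/33)² = 26896/1089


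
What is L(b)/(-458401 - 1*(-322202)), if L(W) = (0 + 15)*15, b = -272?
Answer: -225/136199 ≈ -0.0016520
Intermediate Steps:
L(W) = 225 (L(W) = 15*15 = 225)
L(b)/(-458401 - 1*(-322202)) = 225/(-458401 - 1*(-322202)) = 225/(-458401 + 322202) = 225/(-136199) = 225*(-1/136199) = -225/136199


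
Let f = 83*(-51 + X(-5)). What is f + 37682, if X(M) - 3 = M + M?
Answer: 32868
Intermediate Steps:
X(M) = 3 + 2*M (X(M) = 3 + (M + M) = 3 + 2*M)
f = -4814 (f = 83*(-51 + (3 + 2*(-5))) = 83*(-51 + (3 - 10)) = 83*(-51 - 7) = 83*(-58) = -4814)
f + 37682 = -4814 + 37682 = 32868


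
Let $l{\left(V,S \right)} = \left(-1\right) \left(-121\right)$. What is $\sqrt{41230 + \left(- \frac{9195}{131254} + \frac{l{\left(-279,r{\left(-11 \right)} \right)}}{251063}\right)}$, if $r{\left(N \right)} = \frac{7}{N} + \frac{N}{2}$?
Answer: $\frac{3 \sqrt{4974628063447160528485202}}{32953023002} \approx 203.05$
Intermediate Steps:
$r{\left(N \right)} = \frac{N}{2} + \frac{7}{N}$ ($r{\left(N \right)} = \frac{7}{N} + N \frac{1}{2} = \frac{7}{N} + \frac{N}{2} = \frac{N}{2} + \frac{7}{N}$)
$l{\left(V,S \right)} = 121$
$\sqrt{41230 + \left(- \frac{9195}{131254} + \frac{l{\left(-279,r{\left(-11 \right)} \right)}}{251063}\right)} = \sqrt{41230 + \left(- \frac{9195}{131254} + \frac{121}{251063}\right)} = \sqrt{41230 - \frac{2292642551}{32953023002}} = \sqrt{\frac{1358650845729909}{32953023002}} = \frac{3 \sqrt{4974628063447160528485202}}{32953023002}$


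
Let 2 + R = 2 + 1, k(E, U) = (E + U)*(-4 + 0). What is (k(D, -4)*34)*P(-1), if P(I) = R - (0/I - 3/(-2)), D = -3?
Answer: -476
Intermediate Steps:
k(E, U) = -4*E - 4*U (k(E, U) = (E + U)*(-4) = -4*E - 4*U)
R = 1 (R = -2 + (2 + 1) = -2 + 3 = 1)
P(I) = -1/2 (P(I) = 1 - (0/I - 3/(-2)) = 1 - (0 - 3*(-1/2)) = 1 - (0 + 3/2) = 1 - 1*3/2 = 1 - 3/2 = -1/2)
(k(D, -4)*34)*P(-1) = ((-4*(-3) - 4*(-4))*34)*(-1/2) = ((12 + 16)*34)*(-1/2) = (28*34)*(-1/2) = 952*(-1/2) = -476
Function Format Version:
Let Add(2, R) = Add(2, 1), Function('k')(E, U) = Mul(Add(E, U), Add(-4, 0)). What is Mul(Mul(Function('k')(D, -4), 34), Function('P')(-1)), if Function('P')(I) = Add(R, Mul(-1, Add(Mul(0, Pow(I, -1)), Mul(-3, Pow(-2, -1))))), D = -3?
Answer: -476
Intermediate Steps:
Function('k')(E, U) = Add(Mul(-4, E), Mul(-4, U)) (Function('k')(E, U) = Mul(Add(E, U), -4) = Add(Mul(-4, E), Mul(-4, U)))
R = 1 (R = Add(-2, Add(2, 1)) = Add(-2, 3) = 1)
Function('P')(I) = Rational(-1, 2) (Function('P')(I) = Add(1, Mul(-1, Add(Mul(0, Pow(I, -1)), Mul(-3, Pow(-2, -1))))) = Add(1, Mul(-1, Add(0, Mul(-3, Rational(-1, 2))))) = Add(1, Mul(-1, Add(0, Rational(3, 2)))) = Add(1, Mul(-1, Rational(3, 2))) = Add(1, Rational(-3, 2)) = Rational(-1, 2))
Mul(Mul(Function('k')(D, -4), 34), Function('P')(-1)) = Mul(Mul(Add(Mul(-4, -3), Mul(-4, -4)), 34), Rational(-1, 2)) = Mul(Mul(Add(12, 16), 34), Rational(-1, 2)) = Mul(Mul(28, 34), Rational(-1, 2)) = Mul(952, Rational(-1, 2)) = -476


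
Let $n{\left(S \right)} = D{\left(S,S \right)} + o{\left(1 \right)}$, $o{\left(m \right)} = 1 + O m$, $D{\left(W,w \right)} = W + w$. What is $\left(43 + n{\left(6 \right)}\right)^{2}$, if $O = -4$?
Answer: $2704$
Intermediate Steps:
$o{\left(m \right)} = 1 - 4 m$
$n{\left(S \right)} = -3 + 2 S$ ($n{\left(S \right)} = \left(S + S\right) + \left(1 - 4\right) = 2 S + \left(1 - 4\right) = 2 S - 3 = -3 + 2 S$)
$\left(43 + n{\left(6 \right)}\right)^{2} = \left(43 + \left(-3 + 2 \cdot 6\right)\right)^{2} = \left(43 + \left(-3 + 12\right)\right)^{2} = \left(43 + 9\right)^{2} = 52^{2} = 2704$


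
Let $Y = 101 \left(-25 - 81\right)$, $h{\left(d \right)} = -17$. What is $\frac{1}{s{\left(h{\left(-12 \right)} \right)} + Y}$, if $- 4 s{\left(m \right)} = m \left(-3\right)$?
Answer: $- \frac{4}{42875} \approx -9.3294 \cdot 10^{-5}$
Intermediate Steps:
$s{\left(m \right)} = \frac{3 m}{4}$ ($s{\left(m \right)} = - \frac{m \left(-3\right)}{4} = - \frac{\left(-3\right) m}{4} = \frac{3 m}{4}$)
$Y = -10706$ ($Y = 101 \left(-25 - 81\right) = 101 \left(-106\right) = -10706$)
$\frac{1}{s{\left(h{\left(-12 \right)} \right)} + Y} = \frac{1}{\frac{3}{4} \left(-17\right) - 10706} = \frac{1}{- \frac{51}{4} - 10706} = \frac{1}{- \frac{42875}{4}} = - \frac{4}{42875}$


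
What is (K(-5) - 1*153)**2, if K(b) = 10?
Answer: 20449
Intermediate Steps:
(K(-5) - 1*153)**2 = (10 - 1*153)**2 = (10 - 153)**2 = (-143)**2 = 20449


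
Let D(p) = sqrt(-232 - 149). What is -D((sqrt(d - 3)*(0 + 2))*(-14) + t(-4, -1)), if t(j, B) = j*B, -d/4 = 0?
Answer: -I*sqrt(381) ≈ -19.519*I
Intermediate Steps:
d = 0 (d = -4*0 = 0)
t(j, B) = B*j
D(p) = I*sqrt(381) (D(p) = sqrt(-381) = I*sqrt(381))
-D((sqrt(d - 3)*(0 + 2))*(-14) + t(-4, -1)) = -I*sqrt(381)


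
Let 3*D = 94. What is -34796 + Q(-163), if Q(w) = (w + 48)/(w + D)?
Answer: -2748815/79 ≈ -34795.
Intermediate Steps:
D = 94/3 (D = (1/3)*94 = 94/3 ≈ 31.333)
Q(w) = (48 + w)/(94/3 + w) (Q(w) = (w + 48)/(w + 94/3) = (48 + w)/(94/3 + w))
-34796 + Q(-163) = -34796 + 3*(48 - 163)/(94 + 3*(-163)) = -34796 + 3*(-115)/(94 - 489) = -34796 + 3*(-115)/(-395) = -34796 + 3*(-1/395)*(-115) = -34796 + 69/79 = -2748815/79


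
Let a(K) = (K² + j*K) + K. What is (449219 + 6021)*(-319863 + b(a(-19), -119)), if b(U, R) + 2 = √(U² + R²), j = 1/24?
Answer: -145615342600 + 56905*√75216457/3 ≈ -1.4545e+11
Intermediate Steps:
j = 1/24 ≈ 0.041667
a(K) = K² + 25*K/24 (a(K) = (K² + K/24) + K = K² + 25*K/24)
b(U, R) = -2 + √(R² + U²) (b(U, R) = -2 + √(U² + R²) = -2 + √(R² + U²))
(449219 + 6021)*(-319863 + b(a(-19), -119)) = (449219 + 6021)*(-319863 + (-2 + √((-119)² + ((1/24)*(-19)*(25 + 24*(-19)))²))) = 455240*(-319863 + (-2 + √(14161 + ((1/24)*(-19)*(25 - 456))²))) = 455240*(-319863 + (-2 + √(14161 + ((1/24)*(-19)*(-431))²))) = 455240*(-319863 + (-2 + √(14161 + (8189/24)²))) = 455240*(-319863 + (-2 + √(14161 + 67059721/576))) = 455240*(-319863 + (-2 + √(75216457/576))) = 455240*(-319863 + (-2 + √75216457/24)) = 455240*(-319865 + √75216457/24) = -145615342600 + 56905*√75216457/3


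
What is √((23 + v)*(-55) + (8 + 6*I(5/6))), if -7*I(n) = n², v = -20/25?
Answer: I*√2140782/42 ≈ 34.837*I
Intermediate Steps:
v = -⅘ (v = -20*1/25 = -⅘ ≈ -0.80000)
I(n) = -n²/7
√((23 + v)*(-55) + (8 + 6*I(5/6))) = √((23 - ⅘)*(-55) + (8 + 6*(-(5/6)²/7))) = √((111/5)*(-55) + (8 + 6*(-(5*(⅙))²/7))) = √(-1221 + (8 + 6*(-(⅚)²/7))) = √(-1221 + (8 + 6*(-⅐*25/36))) = √(-1221 + (8 + 6*(-25/252))) = √(-1221 + (8 - 25/42)) = √(-1221 + 311/42) = √(-50971/42) = I*√2140782/42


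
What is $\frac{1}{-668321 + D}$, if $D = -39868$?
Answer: $- \frac{1}{708189} \approx -1.4121 \cdot 10^{-6}$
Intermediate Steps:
$\frac{1}{-668321 + D} = \frac{1}{-668321 - 39868} = \frac{1}{-708189} = - \frac{1}{708189}$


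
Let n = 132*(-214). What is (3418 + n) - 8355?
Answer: -33185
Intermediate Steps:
n = -28248
(3418 + n) - 8355 = (3418 - 28248) - 8355 = -24830 - 8355 = -33185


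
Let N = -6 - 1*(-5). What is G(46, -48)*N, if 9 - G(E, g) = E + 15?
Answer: 52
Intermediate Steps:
G(E, g) = -6 - E (G(E, g) = 9 - (E + 15) = 9 - (15 + E) = 9 + (-15 - E) = -6 - E)
N = -1 (N = -6 + 5 = -1)
G(46, -48)*N = (-6 - 1*46)*(-1) = (-6 - 46)*(-1) = -52*(-1) = 52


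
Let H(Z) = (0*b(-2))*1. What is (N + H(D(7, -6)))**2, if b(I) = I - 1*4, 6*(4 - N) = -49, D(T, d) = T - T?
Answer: 5329/36 ≈ 148.03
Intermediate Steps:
D(T, d) = 0
N = 73/6 (N = 4 - 1/6*(-49) = 4 + 49/6 = 73/6 ≈ 12.167)
b(I) = -4 + I (b(I) = I - 4 = -4 + I)
H(Z) = 0 (H(Z) = (0*(-4 - 2))*1 = (0*(-6))*1 = 0*1 = 0)
(N + H(D(7, -6)))**2 = (73/6 + 0)**2 = (73/6)**2 = 5329/36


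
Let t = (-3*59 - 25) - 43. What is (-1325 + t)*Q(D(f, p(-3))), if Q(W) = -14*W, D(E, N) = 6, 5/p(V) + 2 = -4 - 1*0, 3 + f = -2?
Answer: 131880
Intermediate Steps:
f = -5 (f = -3 - 2 = -5)
p(V) = -⅚ (p(V) = 5/(-2 + (-4 - 1*0)) = 5/(-2 + (-4 + 0)) = 5/(-2 - 4) = 5/(-6) = 5*(-⅙) = -⅚)
t = -245 (t = (-177 - 25) - 43 = -202 - 43 = -245)
(-1325 + t)*Q(D(f, p(-3))) = (-1325 - 245)*(-14*6) = -1570*(-84) = 131880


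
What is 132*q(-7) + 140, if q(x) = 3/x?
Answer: 584/7 ≈ 83.429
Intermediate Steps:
132*q(-7) + 140 = 132*(3/(-7)) + 140 = 132*(3*(-⅐)) + 140 = 132*(-3/7) + 140 = -396/7 + 140 = 584/7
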